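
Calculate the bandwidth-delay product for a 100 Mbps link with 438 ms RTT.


BDP = bandwidth * RTT
= 100 Mbps * 438 ms
= 100 * 1e6 * 438 / 1000 bits
= 43800000 bits
= 5475000 bytes
= 5346.6797 KB
BDP = 43800000 bits (5475000 bytes)


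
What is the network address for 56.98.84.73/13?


IP:   00111000.01100010.01010100.01001001
Mask: 11111111.11111000.00000000.00000000
AND operation:
Net:  00111000.01100000.00000000.00000000
Network: 56.96.0.0/13


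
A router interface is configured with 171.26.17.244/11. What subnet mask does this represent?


/11 means 11 network bits, 21 host bits
Binary: 11111111111000000000000000000000
Mask: 255.224.0.0


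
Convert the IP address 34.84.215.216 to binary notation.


34 = 00100010
84 = 01010100
215 = 11010111
216 = 11011000
Binary: 00100010.01010100.11010111.11011000


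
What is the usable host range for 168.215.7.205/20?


Network: 168.215.0.0
Broadcast: 168.215.15.255
First usable = network + 1
Last usable = broadcast - 1
Range: 168.215.0.1 to 168.215.15.254


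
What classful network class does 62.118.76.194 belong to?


First octet: 62
Binary: 00111110
0xxxxxxx -> Class A (1-126)
Class A, default mask 255.0.0.0 (/8)


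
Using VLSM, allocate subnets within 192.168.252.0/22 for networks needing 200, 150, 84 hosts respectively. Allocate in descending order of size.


200 hosts -> /24 (254 usable): 192.168.252.0/24
150 hosts -> /24 (254 usable): 192.168.253.0/24
84 hosts -> /25 (126 usable): 192.168.254.0/25
Allocation: 192.168.252.0/24 (200 hosts, 254 usable); 192.168.253.0/24 (150 hosts, 254 usable); 192.168.254.0/25 (84 hosts, 126 usable)


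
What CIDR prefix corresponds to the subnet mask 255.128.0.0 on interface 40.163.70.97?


Binary: 11111111.10000000.00000000.00000000
Count leading 1s
Prefix: /9


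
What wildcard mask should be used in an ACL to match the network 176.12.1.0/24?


Subnet mask: 255.255.255.0
Wildcard = 255.255.255.255 - subnet mask
255 - 255 = 0
255 - 255 = 0
255 - 255 = 0
255 - 0 = 255
Wildcard: 0.0.0.255


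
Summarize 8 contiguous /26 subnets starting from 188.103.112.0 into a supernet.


Original prefix: /26
Number of subnets: 8 = 2^3
New prefix = 26 - 3 = 23
Supernet: 188.103.112.0/23


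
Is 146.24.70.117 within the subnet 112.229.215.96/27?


Subnet network: 112.229.215.96
Test IP AND mask: 146.24.70.96
No, 146.24.70.117 is not in 112.229.215.96/27


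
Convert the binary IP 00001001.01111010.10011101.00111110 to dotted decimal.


00001001 = 9
01111010 = 122
10011101 = 157
00111110 = 62
IP: 9.122.157.62


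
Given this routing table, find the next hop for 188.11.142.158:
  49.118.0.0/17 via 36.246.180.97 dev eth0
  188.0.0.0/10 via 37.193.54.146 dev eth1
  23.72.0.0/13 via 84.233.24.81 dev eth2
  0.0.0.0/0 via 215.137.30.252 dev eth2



Longest prefix match for 188.11.142.158:
  /17 49.118.0.0: no
  /10 188.0.0.0: MATCH
  /13 23.72.0.0: no
  /0 0.0.0.0: MATCH
Selected: next-hop 37.193.54.146 via eth1 (matched /10)


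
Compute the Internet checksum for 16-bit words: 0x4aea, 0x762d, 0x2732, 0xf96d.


Sum all words (with carry folding):
+ 0x4aea = 0x4aea
+ 0x762d = 0xc117
+ 0x2732 = 0xe849
+ 0xf96d = 0xe1b7
One's complement: ~0xe1b7
Checksum = 0x1e48


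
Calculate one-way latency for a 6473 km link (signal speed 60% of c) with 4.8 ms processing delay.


Speed = 0.6 * 3e5 km/s = 180000 km/s
Propagation delay = 6473 / 180000 = 0.036 s = 35.9611 ms
Processing delay = 4.8 ms
Total one-way latency = 40.7611 ms


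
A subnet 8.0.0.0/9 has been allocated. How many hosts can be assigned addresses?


Host bits = 32 - 9 = 23
Total addresses = 2^23 = 8388608
Usable = total - 2 (network and broadcast)
Usable hosts: 8388606


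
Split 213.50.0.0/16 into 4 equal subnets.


New prefix = 16 + 2 = 18
Each subnet has 16384 addresses
  213.50.0.0/18
  213.50.64.0/18
  213.50.128.0/18
  213.50.192.0/18
Subnets: 213.50.0.0/18, 213.50.64.0/18, 213.50.128.0/18, 213.50.192.0/18


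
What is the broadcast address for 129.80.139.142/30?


Network: 129.80.139.140/30
Host bits = 2
Set all host bits to 1:
Broadcast: 129.80.139.143


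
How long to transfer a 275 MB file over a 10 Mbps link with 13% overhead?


Effective throughput = 10 * (1 - 13/100) = 8.7 Mbps
File size in Mb = 275 * 8 = 2200 Mb
Time = 2200 / 8.7
Time = 252.8736 seconds


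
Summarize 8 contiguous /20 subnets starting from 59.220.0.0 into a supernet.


Original prefix: /20
Number of subnets: 8 = 2^3
New prefix = 20 - 3 = 17
Supernet: 59.220.0.0/17


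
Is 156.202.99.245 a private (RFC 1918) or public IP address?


RFC 1918 private ranges:
  10.0.0.0/8 (10.0.0.0 - 10.255.255.255)
  172.16.0.0/12 (172.16.0.0 - 172.31.255.255)
  192.168.0.0/16 (192.168.0.0 - 192.168.255.255)
Public (not in any RFC 1918 range)


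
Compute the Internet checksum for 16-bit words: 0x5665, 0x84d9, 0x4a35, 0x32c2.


Sum all words (with carry folding):
+ 0x5665 = 0x5665
+ 0x84d9 = 0xdb3e
+ 0x4a35 = 0x2574
+ 0x32c2 = 0x5836
One's complement: ~0x5836
Checksum = 0xa7c9


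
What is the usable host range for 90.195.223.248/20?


Network: 90.195.208.0
Broadcast: 90.195.223.255
First usable = network + 1
Last usable = broadcast - 1
Range: 90.195.208.1 to 90.195.223.254


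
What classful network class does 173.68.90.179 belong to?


First octet: 173
Binary: 10101101
10xxxxxx -> Class B (128-191)
Class B, default mask 255.255.0.0 (/16)


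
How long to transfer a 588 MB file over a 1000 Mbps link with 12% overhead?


Effective throughput = 1000 * (1 - 12/100) = 880 Mbps
File size in Mb = 588 * 8 = 4704 Mb
Time = 4704 / 880
Time = 5.3455 seconds


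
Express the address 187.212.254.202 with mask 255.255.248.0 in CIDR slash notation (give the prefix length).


Binary: 11111111.11111111.11111000.00000000
Count leading 1s
Prefix: /21


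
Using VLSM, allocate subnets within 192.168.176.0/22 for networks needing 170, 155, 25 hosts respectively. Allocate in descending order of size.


170 hosts -> /24 (254 usable): 192.168.176.0/24
155 hosts -> /24 (254 usable): 192.168.177.0/24
25 hosts -> /27 (30 usable): 192.168.178.0/27
Allocation: 192.168.176.0/24 (170 hosts, 254 usable); 192.168.177.0/24 (155 hosts, 254 usable); 192.168.178.0/27 (25 hosts, 30 usable)


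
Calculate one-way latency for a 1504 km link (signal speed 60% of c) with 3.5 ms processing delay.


Speed = 0.6 * 3e5 km/s = 180000 km/s
Propagation delay = 1504 / 180000 = 0.0084 s = 8.3556 ms
Processing delay = 3.5 ms
Total one-way latency = 11.8556 ms


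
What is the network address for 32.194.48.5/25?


IP:   00100000.11000010.00110000.00000101
Mask: 11111111.11111111.11111111.10000000
AND operation:
Net:  00100000.11000010.00110000.00000000
Network: 32.194.48.0/25


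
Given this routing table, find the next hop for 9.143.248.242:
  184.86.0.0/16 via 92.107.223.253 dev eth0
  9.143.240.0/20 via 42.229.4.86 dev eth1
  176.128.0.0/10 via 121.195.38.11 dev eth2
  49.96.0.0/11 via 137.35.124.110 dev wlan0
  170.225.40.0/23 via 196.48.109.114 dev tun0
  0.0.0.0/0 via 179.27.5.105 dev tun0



Longest prefix match for 9.143.248.242:
  /16 184.86.0.0: no
  /20 9.143.240.0: MATCH
  /10 176.128.0.0: no
  /11 49.96.0.0: no
  /23 170.225.40.0: no
  /0 0.0.0.0: MATCH
Selected: next-hop 42.229.4.86 via eth1 (matched /20)


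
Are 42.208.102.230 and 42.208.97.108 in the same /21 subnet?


Mask: 255.255.248.0
42.208.102.230 AND mask = 42.208.96.0
42.208.97.108 AND mask = 42.208.96.0
Yes, same subnet (42.208.96.0)


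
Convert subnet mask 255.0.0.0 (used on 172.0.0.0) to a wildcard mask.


Subnet mask: 255.0.0.0
Wildcard = 255.255.255.255 - subnet mask
255 - 255 = 0
255 - 0 = 255
255 - 0 = 255
255 - 0 = 255
Wildcard: 0.255.255.255


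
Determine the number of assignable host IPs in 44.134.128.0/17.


Host bits = 32 - 17 = 15
Total addresses = 2^15 = 32768
Usable = total - 2 (network and broadcast)
Usable hosts: 32766


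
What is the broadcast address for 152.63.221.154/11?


Network: 152.32.0.0/11
Host bits = 21
Set all host bits to 1:
Broadcast: 152.63.255.255


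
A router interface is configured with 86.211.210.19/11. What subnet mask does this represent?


/11 means 11 network bits, 21 host bits
Binary: 11111111111000000000000000000000
Mask: 255.224.0.0


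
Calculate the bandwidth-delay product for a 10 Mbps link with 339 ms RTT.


BDP = bandwidth * RTT
= 10 Mbps * 339 ms
= 10 * 1e6 * 339 / 1000 bits
= 3390000 bits
= 423750 bytes
= 413.8184 KB
BDP = 3390000 bits (423750 bytes)


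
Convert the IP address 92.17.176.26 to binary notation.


92 = 01011100
17 = 00010001
176 = 10110000
26 = 00011010
Binary: 01011100.00010001.10110000.00011010


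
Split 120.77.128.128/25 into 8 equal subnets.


New prefix = 25 + 3 = 28
Each subnet has 16 addresses
  120.77.128.128/28
  120.77.128.144/28
  120.77.128.160/28
  120.77.128.176/28
  120.77.128.192/28
  120.77.128.208/28
  120.77.128.224/28
  120.77.128.240/28
Subnets: 120.77.128.128/28, 120.77.128.144/28, 120.77.128.160/28, 120.77.128.176/28, 120.77.128.192/28, 120.77.128.208/28, 120.77.128.224/28, 120.77.128.240/28


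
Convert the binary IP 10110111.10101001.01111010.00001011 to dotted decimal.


10110111 = 183
10101001 = 169
01111010 = 122
00001011 = 11
IP: 183.169.122.11


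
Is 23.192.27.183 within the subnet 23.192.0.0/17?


Subnet network: 23.192.0.0
Test IP AND mask: 23.192.0.0
Yes, 23.192.27.183 is in 23.192.0.0/17


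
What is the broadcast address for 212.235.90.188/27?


Network: 212.235.90.160/27
Host bits = 5
Set all host bits to 1:
Broadcast: 212.235.90.191


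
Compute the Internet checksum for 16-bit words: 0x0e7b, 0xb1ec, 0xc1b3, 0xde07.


Sum all words (with carry folding):
+ 0x0e7b = 0x0e7b
+ 0xb1ec = 0xc067
+ 0xc1b3 = 0x821b
+ 0xde07 = 0x6023
One's complement: ~0x6023
Checksum = 0x9fdc


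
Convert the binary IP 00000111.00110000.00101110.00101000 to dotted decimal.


00000111 = 7
00110000 = 48
00101110 = 46
00101000 = 40
IP: 7.48.46.40


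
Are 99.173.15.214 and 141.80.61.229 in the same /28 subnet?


Mask: 255.255.255.240
99.173.15.214 AND mask = 99.173.15.208
141.80.61.229 AND mask = 141.80.61.224
No, different subnets (99.173.15.208 vs 141.80.61.224)


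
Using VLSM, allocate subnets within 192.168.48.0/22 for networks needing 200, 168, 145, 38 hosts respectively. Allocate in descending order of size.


200 hosts -> /24 (254 usable): 192.168.48.0/24
168 hosts -> /24 (254 usable): 192.168.49.0/24
145 hosts -> /24 (254 usable): 192.168.50.0/24
38 hosts -> /26 (62 usable): 192.168.51.0/26
Allocation: 192.168.48.0/24 (200 hosts, 254 usable); 192.168.49.0/24 (168 hosts, 254 usable); 192.168.50.0/24 (145 hosts, 254 usable); 192.168.51.0/26 (38 hosts, 62 usable)


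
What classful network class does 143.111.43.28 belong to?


First octet: 143
Binary: 10001111
10xxxxxx -> Class B (128-191)
Class B, default mask 255.255.0.0 (/16)


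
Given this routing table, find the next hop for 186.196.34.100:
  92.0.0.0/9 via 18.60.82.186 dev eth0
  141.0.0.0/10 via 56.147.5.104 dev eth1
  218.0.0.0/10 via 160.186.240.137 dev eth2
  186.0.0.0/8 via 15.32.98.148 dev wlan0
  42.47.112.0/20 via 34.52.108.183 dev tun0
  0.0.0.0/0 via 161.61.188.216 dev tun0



Longest prefix match for 186.196.34.100:
  /9 92.0.0.0: no
  /10 141.0.0.0: no
  /10 218.0.0.0: no
  /8 186.0.0.0: MATCH
  /20 42.47.112.0: no
  /0 0.0.0.0: MATCH
Selected: next-hop 15.32.98.148 via wlan0 (matched /8)


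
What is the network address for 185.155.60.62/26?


IP:   10111001.10011011.00111100.00111110
Mask: 11111111.11111111.11111111.11000000
AND operation:
Net:  10111001.10011011.00111100.00000000
Network: 185.155.60.0/26


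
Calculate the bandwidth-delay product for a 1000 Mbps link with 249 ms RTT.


BDP = bandwidth * RTT
= 1000 Mbps * 249 ms
= 1000 * 1e6 * 249 / 1000 bits
= 249000000 bits
= 31125000 bytes
= 30395.5078 KB
BDP = 249000000 bits (31125000 bytes)


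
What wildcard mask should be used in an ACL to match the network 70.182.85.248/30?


Subnet mask: 255.255.255.252
Wildcard = 255.255.255.255 - subnet mask
255 - 255 = 0
255 - 255 = 0
255 - 255 = 0
255 - 252 = 3
Wildcard: 0.0.0.3


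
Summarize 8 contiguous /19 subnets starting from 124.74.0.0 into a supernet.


Original prefix: /19
Number of subnets: 8 = 2^3
New prefix = 19 - 3 = 16
Supernet: 124.74.0.0/16


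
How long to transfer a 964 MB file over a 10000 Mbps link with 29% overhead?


Effective throughput = 10000 * (1 - 29/100) = 7100 Mbps
File size in Mb = 964 * 8 = 7712 Mb
Time = 7712 / 7100
Time = 1.0862 seconds


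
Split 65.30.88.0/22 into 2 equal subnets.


New prefix = 22 + 1 = 23
Each subnet has 512 addresses
  65.30.88.0/23
  65.30.90.0/23
Subnets: 65.30.88.0/23, 65.30.90.0/23


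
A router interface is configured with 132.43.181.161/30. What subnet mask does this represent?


/30 means 30 network bits, 2 host bits
Binary: 11111111111111111111111111111100
Mask: 255.255.255.252


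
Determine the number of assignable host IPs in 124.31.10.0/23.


Host bits = 32 - 23 = 9
Total addresses = 2^9 = 512
Usable = total - 2 (network and broadcast)
Usable hosts: 510


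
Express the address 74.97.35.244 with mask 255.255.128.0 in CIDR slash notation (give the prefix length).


Binary: 11111111.11111111.10000000.00000000
Count leading 1s
Prefix: /17


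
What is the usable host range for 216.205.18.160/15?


Network: 216.204.0.0
Broadcast: 216.205.255.255
First usable = network + 1
Last usable = broadcast - 1
Range: 216.204.0.1 to 216.205.255.254


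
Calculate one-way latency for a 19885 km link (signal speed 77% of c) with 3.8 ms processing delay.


Speed = 0.77 * 3e5 km/s = 231000 km/s
Propagation delay = 19885 / 231000 = 0.0861 s = 86.0823 ms
Processing delay = 3.8 ms
Total one-way latency = 89.8823 ms


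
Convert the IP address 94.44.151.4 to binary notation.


94 = 01011110
44 = 00101100
151 = 10010111
4 = 00000100
Binary: 01011110.00101100.10010111.00000100


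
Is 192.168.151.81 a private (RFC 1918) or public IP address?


RFC 1918 private ranges:
  10.0.0.0/8 (10.0.0.0 - 10.255.255.255)
  172.16.0.0/12 (172.16.0.0 - 172.31.255.255)
  192.168.0.0/16 (192.168.0.0 - 192.168.255.255)
Private (in 192.168.0.0/16)


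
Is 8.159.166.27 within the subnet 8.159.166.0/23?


Subnet network: 8.159.166.0
Test IP AND mask: 8.159.166.0
Yes, 8.159.166.27 is in 8.159.166.0/23


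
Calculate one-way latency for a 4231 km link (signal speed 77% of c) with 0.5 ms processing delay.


Speed = 0.77 * 3e5 km/s = 231000 km/s
Propagation delay = 4231 / 231000 = 0.0183 s = 18.316 ms
Processing delay = 0.5 ms
Total one-way latency = 18.816 ms


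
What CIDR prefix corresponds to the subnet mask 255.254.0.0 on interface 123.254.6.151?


Binary: 11111111.11111110.00000000.00000000
Count leading 1s
Prefix: /15


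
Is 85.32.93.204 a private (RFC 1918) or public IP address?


RFC 1918 private ranges:
  10.0.0.0/8 (10.0.0.0 - 10.255.255.255)
  172.16.0.0/12 (172.16.0.0 - 172.31.255.255)
  192.168.0.0/16 (192.168.0.0 - 192.168.255.255)
Public (not in any RFC 1918 range)


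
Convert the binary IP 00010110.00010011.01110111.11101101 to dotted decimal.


00010110 = 22
00010011 = 19
01110111 = 119
11101101 = 237
IP: 22.19.119.237


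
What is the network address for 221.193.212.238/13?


IP:   11011101.11000001.11010100.11101110
Mask: 11111111.11111000.00000000.00000000
AND operation:
Net:  11011101.11000000.00000000.00000000
Network: 221.192.0.0/13


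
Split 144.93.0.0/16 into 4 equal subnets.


New prefix = 16 + 2 = 18
Each subnet has 16384 addresses
  144.93.0.0/18
  144.93.64.0/18
  144.93.128.0/18
  144.93.192.0/18
Subnets: 144.93.0.0/18, 144.93.64.0/18, 144.93.128.0/18, 144.93.192.0/18


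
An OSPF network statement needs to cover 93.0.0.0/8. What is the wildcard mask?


Subnet mask: 255.0.0.0
Wildcard = 255.255.255.255 - subnet mask
255 - 255 = 0
255 - 0 = 255
255 - 0 = 255
255 - 0 = 255
Wildcard: 0.255.255.255


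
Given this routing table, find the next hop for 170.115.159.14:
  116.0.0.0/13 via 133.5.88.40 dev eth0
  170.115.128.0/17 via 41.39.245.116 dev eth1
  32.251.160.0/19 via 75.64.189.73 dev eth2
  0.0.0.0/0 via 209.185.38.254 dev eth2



Longest prefix match for 170.115.159.14:
  /13 116.0.0.0: no
  /17 170.115.128.0: MATCH
  /19 32.251.160.0: no
  /0 0.0.0.0: MATCH
Selected: next-hop 41.39.245.116 via eth1 (matched /17)


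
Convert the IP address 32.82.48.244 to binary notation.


32 = 00100000
82 = 01010010
48 = 00110000
244 = 11110100
Binary: 00100000.01010010.00110000.11110100


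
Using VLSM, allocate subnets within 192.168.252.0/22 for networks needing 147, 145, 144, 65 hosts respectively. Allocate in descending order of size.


147 hosts -> /24 (254 usable): 192.168.252.0/24
145 hosts -> /24 (254 usable): 192.168.253.0/24
144 hosts -> /24 (254 usable): 192.168.254.0/24
65 hosts -> /25 (126 usable): 192.168.255.0/25
Allocation: 192.168.252.0/24 (147 hosts, 254 usable); 192.168.253.0/24 (145 hosts, 254 usable); 192.168.254.0/24 (144 hosts, 254 usable); 192.168.255.0/25 (65 hosts, 126 usable)


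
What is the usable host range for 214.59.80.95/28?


Network: 214.59.80.80
Broadcast: 214.59.80.95
First usable = network + 1
Last usable = broadcast - 1
Range: 214.59.80.81 to 214.59.80.94


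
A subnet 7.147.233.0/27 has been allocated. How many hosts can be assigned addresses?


Host bits = 32 - 27 = 5
Total addresses = 2^5 = 32
Usable = total - 2 (network and broadcast)
Usable hosts: 30


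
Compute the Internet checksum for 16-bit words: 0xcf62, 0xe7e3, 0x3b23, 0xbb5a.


Sum all words (with carry folding):
+ 0xcf62 = 0xcf62
+ 0xe7e3 = 0xb746
+ 0x3b23 = 0xf269
+ 0xbb5a = 0xadc4
One's complement: ~0xadc4
Checksum = 0x523b


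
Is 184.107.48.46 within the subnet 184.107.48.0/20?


Subnet network: 184.107.48.0
Test IP AND mask: 184.107.48.0
Yes, 184.107.48.46 is in 184.107.48.0/20


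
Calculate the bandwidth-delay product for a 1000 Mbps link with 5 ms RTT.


BDP = bandwidth * RTT
= 1000 Mbps * 5 ms
= 1000 * 1e6 * 5 / 1000 bits
= 5000000 bits
= 625000 bytes
= 610.3516 KB
BDP = 5000000 bits (625000 bytes)


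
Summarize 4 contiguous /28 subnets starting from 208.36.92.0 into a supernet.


Original prefix: /28
Number of subnets: 4 = 2^2
New prefix = 28 - 2 = 26
Supernet: 208.36.92.0/26


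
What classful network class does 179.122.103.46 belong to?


First octet: 179
Binary: 10110011
10xxxxxx -> Class B (128-191)
Class B, default mask 255.255.0.0 (/16)


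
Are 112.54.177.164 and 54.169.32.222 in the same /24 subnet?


Mask: 255.255.255.0
112.54.177.164 AND mask = 112.54.177.0
54.169.32.222 AND mask = 54.169.32.0
No, different subnets (112.54.177.0 vs 54.169.32.0)


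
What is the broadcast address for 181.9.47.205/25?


Network: 181.9.47.128/25
Host bits = 7
Set all host bits to 1:
Broadcast: 181.9.47.255


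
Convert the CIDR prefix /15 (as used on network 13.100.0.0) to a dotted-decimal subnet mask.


/15 means 15 network bits, 17 host bits
Binary: 11111111111111100000000000000000
Mask: 255.254.0.0


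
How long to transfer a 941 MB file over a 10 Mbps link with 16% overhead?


Effective throughput = 10 * (1 - 16/100) = 8.4 Mbps
File size in Mb = 941 * 8 = 7528 Mb
Time = 7528 / 8.4
Time = 896.1905 seconds


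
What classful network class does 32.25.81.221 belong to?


First octet: 32
Binary: 00100000
0xxxxxxx -> Class A (1-126)
Class A, default mask 255.0.0.0 (/8)


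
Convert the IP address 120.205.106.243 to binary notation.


120 = 01111000
205 = 11001101
106 = 01101010
243 = 11110011
Binary: 01111000.11001101.01101010.11110011


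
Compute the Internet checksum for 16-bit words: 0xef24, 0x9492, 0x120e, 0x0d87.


Sum all words (with carry folding):
+ 0xef24 = 0xef24
+ 0x9492 = 0x83b7
+ 0x120e = 0x95c5
+ 0x0d87 = 0xa34c
One's complement: ~0xa34c
Checksum = 0x5cb3


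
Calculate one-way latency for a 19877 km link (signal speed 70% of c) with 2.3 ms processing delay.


Speed = 0.7 * 3e5 km/s = 210000 km/s
Propagation delay = 19877 / 210000 = 0.0947 s = 94.6524 ms
Processing delay = 2.3 ms
Total one-way latency = 96.9524 ms


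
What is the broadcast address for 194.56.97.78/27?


Network: 194.56.97.64/27
Host bits = 5
Set all host bits to 1:
Broadcast: 194.56.97.95


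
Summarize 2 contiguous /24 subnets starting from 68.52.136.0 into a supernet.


Original prefix: /24
Number of subnets: 2 = 2^1
New prefix = 24 - 1 = 23
Supernet: 68.52.136.0/23


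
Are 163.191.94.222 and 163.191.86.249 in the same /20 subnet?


Mask: 255.255.240.0
163.191.94.222 AND mask = 163.191.80.0
163.191.86.249 AND mask = 163.191.80.0
Yes, same subnet (163.191.80.0)


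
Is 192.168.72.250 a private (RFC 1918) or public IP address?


RFC 1918 private ranges:
  10.0.0.0/8 (10.0.0.0 - 10.255.255.255)
  172.16.0.0/12 (172.16.0.0 - 172.31.255.255)
  192.168.0.0/16 (192.168.0.0 - 192.168.255.255)
Private (in 192.168.0.0/16)


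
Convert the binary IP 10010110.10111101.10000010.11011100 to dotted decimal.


10010110 = 150
10111101 = 189
10000010 = 130
11011100 = 220
IP: 150.189.130.220


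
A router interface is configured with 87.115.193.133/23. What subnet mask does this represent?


/23 means 23 network bits, 9 host bits
Binary: 11111111111111111111111000000000
Mask: 255.255.254.0


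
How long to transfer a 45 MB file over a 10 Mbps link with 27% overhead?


Effective throughput = 10 * (1 - 27/100) = 7.3 Mbps
File size in Mb = 45 * 8 = 360 Mb
Time = 360 / 7.3
Time = 49.3151 seconds


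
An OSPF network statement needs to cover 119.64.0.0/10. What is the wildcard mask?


Subnet mask: 255.192.0.0
Wildcard = 255.255.255.255 - subnet mask
255 - 255 = 0
255 - 192 = 63
255 - 0 = 255
255 - 0 = 255
Wildcard: 0.63.255.255


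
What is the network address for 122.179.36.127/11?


IP:   01111010.10110011.00100100.01111111
Mask: 11111111.11100000.00000000.00000000
AND operation:
Net:  01111010.10100000.00000000.00000000
Network: 122.160.0.0/11


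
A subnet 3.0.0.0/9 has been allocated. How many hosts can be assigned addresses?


Host bits = 32 - 9 = 23
Total addresses = 2^23 = 8388608
Usable = total - 2 (network and broadcast)
Usable hosts: 8388606


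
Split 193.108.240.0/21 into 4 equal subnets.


New prefix = 21 + 2 = 23
Each subnet has 512 addresses
  193.108.240.0/23
  193.108.242.0/23
  193.108.244.0/23
  193.108.246.0/23
Subnets: 193.108.240.0/23, 193.108.242.0/23, 193.108.244.0/23, 193.108.246.0/23


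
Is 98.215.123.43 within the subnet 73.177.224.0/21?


Subnet network: 73.177.224.0
Test IP AND mask: 98.215.120.0
No, 98.215.123.43 is not in 73.177.224.0/21


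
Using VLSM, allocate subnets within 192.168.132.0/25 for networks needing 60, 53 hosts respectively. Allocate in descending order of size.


60 hosts -> /26 (62 usable): 192.168.132.0/26
53 hosts -> /26 (62 usable): 192.168.132.64/26
Allocation: 192.168.132.0/26 (60 hosts, 62 usable); 192.168.132.64/26 (53 hosts, 62 usable)


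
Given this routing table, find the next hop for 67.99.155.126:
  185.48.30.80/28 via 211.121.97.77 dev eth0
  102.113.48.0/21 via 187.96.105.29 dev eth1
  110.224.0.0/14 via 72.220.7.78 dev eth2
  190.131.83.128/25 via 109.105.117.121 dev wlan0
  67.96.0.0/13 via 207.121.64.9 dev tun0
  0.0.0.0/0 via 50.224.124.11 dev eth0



Longest prefix match for 67.99.155.126:
  /28 185.48.30.80: no
  /21 102.113.48.0: no
  /14 110.224.0.0: no
  /25 190.131.83.128: no
  /13 67.96.0.0: MATCH
  /0 0.0.0.0: MATCH
Selected: next-hop 207.121.64.9 via tun0 (matched /13)


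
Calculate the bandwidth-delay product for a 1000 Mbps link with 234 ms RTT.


BDP = bandwidth * RTT
= 1000 Mbps * 234 ms
= 1000 * 1e6 * 234 / 1000 bits
= 234000000 bits
= 29250000 bytes
= 28564.4531 KB
BDP = 234000000 bits (29250000 bytes)


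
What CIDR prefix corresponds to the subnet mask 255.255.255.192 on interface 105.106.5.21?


Binary: 11111111.11111111.11111111.11000000
Count leading 1s
Prefix: /26


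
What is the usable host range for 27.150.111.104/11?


Network: 27.128.0.0
Broadcast: 27.159.255.255
First usable = network + 1
Last usable = broadcast - 1
Range: 27.128.0.1 to 27.159.255.254


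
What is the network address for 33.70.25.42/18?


IP:   00100001.01000110.00011001.00101010
Mask: 11111111.11111111.11000000.00000000
AND operation:
Net:  00100001.01000110.00000000.00000000
Network: 33.70.0.0/18


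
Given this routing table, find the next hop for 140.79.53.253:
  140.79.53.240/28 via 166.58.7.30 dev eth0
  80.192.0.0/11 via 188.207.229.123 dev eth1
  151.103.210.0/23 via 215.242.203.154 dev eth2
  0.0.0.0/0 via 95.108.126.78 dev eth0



Longest prefix match for 140.79.53.253:
  /28 140.79.53.240: MATCH
  /11 80.192.0.0: no
  /23 151.103.210.0: no
  /0 0.0.0.0: MATCH
Selected: next-hop 166.58.7.30 via eth0 (matched /28)


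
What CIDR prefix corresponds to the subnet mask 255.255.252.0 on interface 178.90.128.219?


Binary: 11111111.11111111.11111100.00000000
Count leading 1s
Prefix: /22


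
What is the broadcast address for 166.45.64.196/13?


Network: 166.40.0.0/13
Host bits = 19
Set all host bits to 1:
Broadcast: 166.47.255.255


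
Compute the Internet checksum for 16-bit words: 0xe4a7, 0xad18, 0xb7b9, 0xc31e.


Sum all words (with carry folding):
+ 0xe4a7 = 0xe4a7
+ 0xad18 = 0x91c0
+ 0xb7b9 = 0x497a
+ 0xc31e = 0x0c99
One's complement: ~0x0c99
Checksum = 0xf366


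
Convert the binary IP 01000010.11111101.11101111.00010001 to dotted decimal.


01000010 = 66
11111101 = 253
11101111 = 239
00010001 = 17
IP: 66.253.239.17


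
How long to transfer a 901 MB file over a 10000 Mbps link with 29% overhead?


Effective throughput = 10000 * (1 - 29/100) = 7100 Mbps
File size in Mb = 901 * 8 = 7208 Mb
Time = 7208 / 7100
Time = 1.0152 seconds


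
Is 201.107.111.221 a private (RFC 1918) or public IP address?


RFC 1918 private ranges:
  10.0.0.0/8 (10.0.0.0 - 10.255.255.255)
  172.16.0.0/12 (172.16.0.0 - 172.31.255.255)
  192.168.0.0/16 (192.168.0.0 - 192.168.255.255)
Public (not in any RFC 1918 range)


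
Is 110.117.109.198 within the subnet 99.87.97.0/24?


Subnet network: 99.87.97.0
Test IP AND mask: 110.117.109.0
No, 110.117.109.198 is not in 99.87.97.0/24


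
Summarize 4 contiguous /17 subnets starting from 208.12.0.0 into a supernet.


Original prefix: /17
Number of subnets: 4 = 2^2
New prefix = 17 - 2 = 15
Supernet: 208.12.0.0/15


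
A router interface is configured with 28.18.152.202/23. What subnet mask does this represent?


/23 means 23 network bits, 9 host bits
Binary: 11111111111111111111111000000000
Mask: 255.255.254.0


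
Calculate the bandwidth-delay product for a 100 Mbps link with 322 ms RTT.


BDP = bandwidth * RTT
= 100 Mbps * 322 ms
= 100 * 1e6 * 322 / 1000 bits
= 32200000 bits
= 4025000 bytes
= 3930.6641 KB
BDP = 32200000 bits (4025000 bytes)


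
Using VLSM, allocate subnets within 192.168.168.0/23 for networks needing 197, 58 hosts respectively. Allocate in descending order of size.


197 hosts -> /24 (254 usable): 192.168.168.0/24
58 hosts -> /26 (62 usable): 192.168.169.0/26
Allocation: 192.168.168.0/24 (197 hosts, 254 usable); 192.168.169.0/26 (58 hosts, 62 usable)


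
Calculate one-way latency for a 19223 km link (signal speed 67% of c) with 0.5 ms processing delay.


Speed = 0.67 * 3e5 km/s = 201000 km/s
Propagation delay = 19223 / 201000 = 0.0956 s = 95.6368 ms
Processing delay = 0.5 ms
Total one-way latency = 96.1368 ms


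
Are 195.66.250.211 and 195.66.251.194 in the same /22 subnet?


Mask: 255.255.252.0
195.66.250.211 AND mask = 195.66.248.0
195.66.251.194 AND mask = 195.66.248.0
Yes, same subnet (195.66.248.0)


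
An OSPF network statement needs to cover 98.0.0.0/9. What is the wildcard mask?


Subnet mask: 255.128.0.0
Wildcard = 255.255.255.255 - subnet mask
255 - 255 = 0
255 - 128 = 127
255 - 0 = 255
255 - 0 = 255
Wildcard: 0.127.255.255


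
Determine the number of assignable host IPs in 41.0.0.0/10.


Host bits = 32 - 10 = 22
Total addresses = 2^22 = 4194304
Usable = total - 2 (network and broadcast)
Usable hosts: 4194302


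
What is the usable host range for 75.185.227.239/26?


Network: 75.185.227.192
Broadcast: 75.185.227.255
First usable = network + 1
Last usable = broadcast - 1
Range: 75.185.227.193 to 75.185.227.254


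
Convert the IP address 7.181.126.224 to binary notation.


7 = 00000111
181 = 10110101
126 = 01111110
224 = 11100000
Binary: 00000111.10110101.01111110.11100000


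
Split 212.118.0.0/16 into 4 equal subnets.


New prefix = 16 + 2 = 18
Each subnet has 16384 addresses
  212.118.0.0/18
  212.118.64.0/18
  212.118.128.0/18
  212.118.192.0/18
Subnets: 212.118.0.0/18, 212.118.64.0/18, 212.118.128.0/18, 212.118.192.0/18


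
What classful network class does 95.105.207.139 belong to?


First octet: 95
Binary: 01011111
0xxxxxxx -> Class A (1-126)
Class A, default mask 255.0.0.0 (/8)


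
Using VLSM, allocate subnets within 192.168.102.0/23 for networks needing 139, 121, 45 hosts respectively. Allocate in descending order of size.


139 hosts -> /24 (254 usable): 192.168.102.0/24
121 hosts -> /25 (126 usable): 192.168.103.0/25
45 hosts -> /26 (62 usable): 192.168.103.128/26
Allocation: 192.168.102.0/24 (139 hosts, 254 usable); 192.168.103.0/25 (121 hosts, 126 usable); 192.168.103.128/26 (45 hosts, 62 usable)


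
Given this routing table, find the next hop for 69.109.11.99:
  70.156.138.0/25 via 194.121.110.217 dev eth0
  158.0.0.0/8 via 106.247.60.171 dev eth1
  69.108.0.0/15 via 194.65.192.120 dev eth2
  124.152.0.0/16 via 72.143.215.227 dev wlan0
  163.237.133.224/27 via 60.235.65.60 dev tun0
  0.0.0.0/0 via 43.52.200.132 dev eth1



Longest prefix match for 69.109.11.99:
  /25 70.156.138.0: no
  /8 158.0.0.0: no
  /15 69.108.0.0: MATCH
  /16 124.152.0.0: no
  /27 163.237.133.224: no
  /0 0.0.0.0: MATCH
Selected: next-hop 194.65.192.120 via eth2 (matched /15)


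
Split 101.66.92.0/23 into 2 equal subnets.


New prefix = 23 + 1 = 24
Each subnet has 256 addresses
  101.66.92.0/24
  101.66.93.0/24
Subnets: 101.66.92.0/24, 101.66.93.0/24


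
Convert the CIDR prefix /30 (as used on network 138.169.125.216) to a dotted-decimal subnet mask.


/30 means 30 network bits, 2 host bits
Binary: 11111111111111111111111111111100
Mask: 255.255.255.252


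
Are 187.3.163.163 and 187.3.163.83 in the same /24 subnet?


Mask: 255.255.255.0
187.3.163.163 AND mask = 187.3.163.0
187.3.163.83 AND mask = 187.3.163.0
Yes, same subnet (187.3.163.0)


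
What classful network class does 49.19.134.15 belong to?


First octet: 49
Binary: 00110001
0xxxxxxx -> Class A (1-126)
Class A, default mask 255.0.0.0 (/8)


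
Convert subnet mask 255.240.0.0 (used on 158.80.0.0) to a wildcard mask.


Subnet mask: 255.240.0.0
Wildcard = 255.255.255.255 - subnet mask
255 - 255 = 0
255 - 240 = 15
255 - 0 = 255
255 - 0 = 255
Wildcard: 0.15.255.255


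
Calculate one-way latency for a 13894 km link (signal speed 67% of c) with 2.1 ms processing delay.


Speed = 0.67 * 3e5 km/s = 201000 km/s
Propagation delay = 13894 / 201000 = 0.0691 s = 69.1244 ms
Processing delay = 2.1 ms
Total one-way latency = 71.2244 ms


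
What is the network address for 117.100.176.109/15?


IP:   01110101.01100100.10110000.01101101
Mask: 11111111.11111110.00000000.00000000
AND operation:
Net:  01110101.01100100.00000000.00000000
Network: 117.100.0.0/15


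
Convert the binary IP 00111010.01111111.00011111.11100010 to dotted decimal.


00111010 = 58
01111111 = 127
00011111 = 31
11100010 = 226
IP: 58.127.31.226


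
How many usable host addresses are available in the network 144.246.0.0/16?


Host bits = 32 - 16 = 16
Total addresses = 2^16 = 65536
Usable = total - 2 (network and broadcast)
Usable hosts: 65534


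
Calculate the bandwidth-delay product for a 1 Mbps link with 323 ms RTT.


BDP = bandwidth * RTT
= 1 Mbps * 323 ms
= 1 * 1e6 * 323 / 1000 bits
= 323000 bits
= 40375 bytes
= 39.4287 KB
BDP = 323000 bits (40375 bytes)


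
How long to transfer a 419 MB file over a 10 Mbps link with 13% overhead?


Effective throughput = 10 * (1 - 13/100) = 8.7 Mbps
File size in Mb = 419 * 8 = 3352 Mb
Time = 3352 / 8.7
Time = 385.2874 seconds


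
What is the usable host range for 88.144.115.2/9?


Network: 88.128.0.0
Broadcast: 88.255.255.255
First usable = network + 1
Last usable = broadcast - 1
Range: 88.128.0.1 to 88.255.255.254


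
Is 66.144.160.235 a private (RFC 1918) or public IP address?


RFC 1918 private ranges:
  10.0.0.0/8 (10.0.0.0 - 10.255.255.255)
  172.16.0.0/12 (172.16.0.0 - 172.31.255.255)
  192.168.0.0/16 (192.168.0.0 - 192.168.255.255)
Public (not in any RFC 1918 range)


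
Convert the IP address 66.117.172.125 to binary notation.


66 = 01000010
117 = 01110101
172 = 10101100
125 = 01111101
Binary: 01000010.01110101.10101100.01111101


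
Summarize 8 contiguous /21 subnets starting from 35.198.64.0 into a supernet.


Original prefix: /21
Number of subnets: 8 = 2^3
New prefix = 21 - 3 = 18
Supernet: 35.198.64.0/18


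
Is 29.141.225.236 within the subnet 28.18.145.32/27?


Subnet network: 28.18.145.32
Test IP AND mask: 29.141.225.224
No, 29.141.225.236 is not in 28.18.145.32/27


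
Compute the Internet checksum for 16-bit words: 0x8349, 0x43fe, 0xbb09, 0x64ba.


Sum all words (with carry folding):
+ 0x8349 = 0x8349
+ 0x43fe = 0xc747
+ 0xbb09 = 0x8251
+ 0x64ba = 0xe70b
One's complement: ~0xe70b
Checksum = 0x18f4


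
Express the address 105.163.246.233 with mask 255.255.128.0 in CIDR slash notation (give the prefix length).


Binary: 11111111.11111111.10000000.00000000
Count leading 1s
Prefix: /17


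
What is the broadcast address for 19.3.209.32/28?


Network: 19.3.209.32/28
Host bits = 4
Set all host bits to 1:
Broadcast: 19.3.209.47


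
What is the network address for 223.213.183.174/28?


IP:   11011111.11010101.10110111.10101110
Mask: 11111111.11111111.11111111.11110000
AND operation:
Net:  11011111.11010101.10110111.10100000
Network: 223.213.183.160/28


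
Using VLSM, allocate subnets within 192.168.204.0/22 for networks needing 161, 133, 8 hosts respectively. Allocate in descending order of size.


161 hosts -> /24 (254 usable): 192.168.204.0/24
133 hosts -> /24 (254 usable): 192.168.205.0/24
8 hosts -> /28 (14 usable): 192.168.206.0/28
Allocation: 192.168.204.0/24 (161 hosts, 254 usable); 192.168.205.0/24 (133 hosts, 254 usable); 192.168.206.0/28 (8 hosts, 14 usable)


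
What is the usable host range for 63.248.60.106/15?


Network: 63.248.0.0
Broadcast: 63.249.255.255
First usable = network + 1
Last usable = broadcast - 1
Range: 63.248.0.1 to 63.249.255.254


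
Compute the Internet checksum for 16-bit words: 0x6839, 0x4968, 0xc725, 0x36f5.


Sum all words (with carry folding):
+ 0x6839 = 0x6839
+ 0x4968 = 0xb1a1
+ 0xc725 = 0x78c7
+ 0x36f5 = 0xafbc
One's complement: ~0xafbc
Checksum = 0x5043


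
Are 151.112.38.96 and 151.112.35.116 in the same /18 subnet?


Mask: 255.255.192.0
151.112.38.96 AND mask = 151.112.0.0
151.112.35.116 AND mask = 151.112.0.0
Yes, same subnet (151.112.0.0)


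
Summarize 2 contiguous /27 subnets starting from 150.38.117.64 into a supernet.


Original prefix: /27
Number of subnets: 2 = 2^1
New prefix = 27 - 1 = 26
Supernet: 150.38.117.64/26


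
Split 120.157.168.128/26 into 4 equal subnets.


New prefix = 26 + 2 = 28
Each subnet has 16 addresses
  120.157.168.128/28
  120.157.168.144/28
  120.157.168.160/28
  120.157.168.176/28
Subnets: 120.157.168.128/28, 120.157.168.144/28, 120.157.168.160/28, 120.157.168.176/28


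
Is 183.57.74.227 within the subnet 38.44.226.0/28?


Subnet network: 38.44.226.0
Test IP AND mask: 183.57.74.224
No, 183.57.74.227 is not in 38.44.226.0/28


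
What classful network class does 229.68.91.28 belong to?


First octet: 229
Binary: 11100101
1110xxxx -> Class D (224-239)
Class D (multicast), default mask N/A


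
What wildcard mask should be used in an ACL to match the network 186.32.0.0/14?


Subnet mask: 255.252.0.0
Wildcard = 255.255.255.255 - subnet mask
255 - 255 = 0
255 - 252 = 3
255 - 0 = 255
255 - 0 = 255
Wildcard: 0.3.255.255


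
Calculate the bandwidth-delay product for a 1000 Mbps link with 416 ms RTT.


BDP = bandwidth * RTT
= 1000 Mbps * 416 ms
= 1000 * 1e6 * 416 / 1000 bits
= 416000000 bits
= 52000000 bytes
= 50781.25 KB
BDP = 416000000 bits (52000000 bytes)


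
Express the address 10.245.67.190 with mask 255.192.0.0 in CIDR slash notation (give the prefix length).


Binary: 11111111.11000000.00000000.00000000
Count leading 1s
Prefix: /10


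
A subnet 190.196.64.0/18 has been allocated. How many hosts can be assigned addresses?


Host bits = 32 - 18 = 14
Total addresses = 2^14 = 16384
Usable = total - 2 (network and broadcast)
Usable hosts: 16382


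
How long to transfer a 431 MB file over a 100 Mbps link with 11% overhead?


Effective throughput = 100 * (1 - 11/100) = 89 Mbps
File size in Mb = 431 * 8 = 3448 Mb
Time = 3448 / 89
Time = 38.7416 seconds


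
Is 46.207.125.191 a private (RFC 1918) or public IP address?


RFC 1918 private ranges:
  10.0.0.0/8 (10.0.0.0 - 10.255.255.255)
  172.16.0.0/12 (172.16.0.0 - 172.31.255.255)
  192.168.0.0/16 (192.168.0.0 - 192.168.255.255)
Public (not in any RFC 1918 range)


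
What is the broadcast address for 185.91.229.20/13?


Network: 185.88.0.0/13
Host bits = 19
Set all host bits to 1:
Broadcast: 185.95.255.255


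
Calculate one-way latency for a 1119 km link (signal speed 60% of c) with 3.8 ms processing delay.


Speed = 0.6 * 3e5 km/s = 180000 km/s
Propagation delay = 1119 / 180000 = 0.0062 s = 6.2167 ms
Processing delay = 3.8 ms
Total one-way latency = 10.0167 ms


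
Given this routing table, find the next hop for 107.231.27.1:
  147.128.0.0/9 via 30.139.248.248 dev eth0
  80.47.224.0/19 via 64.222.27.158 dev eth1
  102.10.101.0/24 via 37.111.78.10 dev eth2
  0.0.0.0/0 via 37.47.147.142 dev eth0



Longest prefix match for 107.231.27.1:
  /9 147.128.0.0: no
  /19 80.47.224.0: no
  /24 102.10.101.0: no
  /0 0.0.0.0: MATCH
Selected: next-hop 37.47.147.142 via eth0 (matched /0)


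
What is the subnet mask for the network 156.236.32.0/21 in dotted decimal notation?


/21 means 21 network bits, 11 host bits
Binary: 11111111111111111111100000000000
Mask: 255.255.248.0


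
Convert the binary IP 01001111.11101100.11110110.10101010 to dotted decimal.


01001111 = 79
11101100 = 236
11110110 = 246
10101010 = 170
IP: 79.236.246.170


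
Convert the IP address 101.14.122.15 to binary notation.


101 = 01100101
14 = 00001110
122 = 01111010
15 = 00001111
Binary: 01100101.00001110.01111010.00001111


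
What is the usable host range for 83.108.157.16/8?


Network: 83.0.0.0
Broadcast: 83.255.255.255
First usable = network + 1
Last usable = broadcast - 1
Range: 83.0.0.1 to 83.255.255.254


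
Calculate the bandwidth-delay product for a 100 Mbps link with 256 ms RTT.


BDP = bandwidth * RTT
= 100 Mbps * 256 ms
= 100 * 1e6 * 256 / 1000 bits
= 25600000 bits
= 3200000 bytes
= 3125 KB
BDP = 25600000 bits (3200000 bytes)


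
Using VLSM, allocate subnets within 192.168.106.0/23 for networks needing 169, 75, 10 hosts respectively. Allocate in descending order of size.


169 hosts -> /24 (254 usable): 192.168.106.0/24
75 hosts -> /25 (126 usable): 192.168.107.0/25
10 hosts -> /28 (14 usable): 192.168.107.128/28
Allocation: 192.168.106.0/24 (169 hosts, 254 usable); 192.168.107.0/25 (75 hosts, 126 usable); 192.168.107.128/28 (10 hosts, 14 usable)
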